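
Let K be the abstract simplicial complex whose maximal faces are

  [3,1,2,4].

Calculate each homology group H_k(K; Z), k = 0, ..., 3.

Order the vertices as 1 < 2 < 3 < 4. Listing each simplex with vertices in this order, K has dimension 3 with simplices:

  0-simplices (4): [1], [2], [3], [4]
  1-simplices (6): [1,2], [1,3], [1,4], [2,3], [2,4], [3,4]
  2-simplices (4): [1,2,3], [1,2,4], [1,3,4], [2,3,4]
  3-simplices (1): [1,2,3,4]

so the chain groups are C_0 ≅ Z^4, C_1 ≅ Z^6, C_2 ≅ Z^4, C_3 ≅ Z^1.

∂_1: C_1 → C_0 is given by ∂[p,q] = [q] − [p]. For instance
  ∂[1,3] = [3] − [1].
As a 4×6 matrix over Z this has rank 3, with invariant factors (1,1,1).

Boundary ∂_2: C_2 → C_1 maps a triangle to the signed sum of its edges. For instance
  ∂[2,3,4] = [3,4] − [2,4] + [2,3],
  ∂[1,2,4] = [2,4] − [1,4] + [1,2].
As a 6×4 matrix over Z this has rank 3, with invariant factors (1,1,1).

Boundary ∂_3: C_3 → C_2 sends each 3-simplex σ to the alternating sum Σ_i (−1)^i (σ with its i-th vertex removed). For instance
  ∂[1,2,3,4] = [2,3,4] − [1,3,4] + [1,2,4] − [1,2,3].
The resulting 4×1 matrix has rank 1, and its Smith normal form has invariant factors (1).

From H_k ≅ ker(∂_k) / im(∂_{k+1}) we obtain:

  H_0: rank C_0 − rank ∂_1 = 4 − 3 = 1, and the invariant factors of ∂_1 are all 1, so H_0 = Z.
  H_1: rank ker ∂_1 − rank ∂_2 = (6 − 3) − 3 = 0, and the invariant factors of ∂_2 are all 1, so H_1 = 0.
  H_2: rank ker ∂_2 − rank ∂_3 = (4 − 3) − 1 = 0, and the invariant factors of ∂_3 are all 1, so H_2 = 0.
  H_3: rank ker ∂_3 − rank ∂_4 = (1 − 1) − 0 = 0, and there is no ∂_4, so H_3 = 0.

(K is a triangulation of the 3-simplex.)

H_0 ≅ Z,  H_1 = 0,  H_2 = 0,  H_3 = 0.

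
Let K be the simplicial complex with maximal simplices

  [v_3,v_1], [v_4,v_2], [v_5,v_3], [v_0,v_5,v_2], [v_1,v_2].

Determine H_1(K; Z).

Fix the vertex order v_0 < v_1 < v_2 < v_3 < v_4 < v_5 and write every simplex with vertices in increasing order. Then dim K = 2 and the simplices of K are:

  0-simplices (6): [v_0], [v_1], [v_2], [v_3], [v_4], [v_5]
  1-simplices (7): [v_0,v_2], [v_0,v_5], [v_1,v_2], [v_1,v_3], [v_2,v_4], [v_2,v_5], [v_3,v_5]
  2-simplices (1): [v_0,v_2,v_5]

giving chain groups C_0 ≅ Z^6, C_1 ≅ Z^7, C_2 ≅ Z^1.

The boundary map ∂_1: C_1 → C_0 sends each edge [p,q] (with p < q) to q − p. For instance
  ∂[v_3,v_5] = [v_5] − [v_3].
The resulting 6×7 matrix has rank 5, and its Smith normal form has invariant factors (1,1,1,1,1).

Boundary ∂_2: C_2 → C_1 acts by ∂[p,q,r] = [q,r] − [p,r] + [p,q]. For instance
  ∂[v_0,v_2,v_5] = [v_2,v_5] − [v_0,v_5] + [v_0,v_2].
As a 7×1 matrix over Z this has rank 1, with invariant factors (1).

Computing H_k = (kernel of ∂_k) / (image of ∂_{k+1}):

  H_1: rank ker ∂_1 − rank ∂_2 = (7 − 5) − 1 = 1, and the invariant factors of ∂_2 are all 1, so H_1 = Z.

H_1 ≅ Z.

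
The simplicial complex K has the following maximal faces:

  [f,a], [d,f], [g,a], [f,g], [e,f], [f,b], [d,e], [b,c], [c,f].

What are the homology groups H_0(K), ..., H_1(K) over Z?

Order the vertices as a < b < c < d < e < f < g. Listing each simplex with vertices in this order, K has dimension 1 with simplices:

  0-simplices (7): a, b, c, d, e, f, g
  1-simplices (9): af, ag, bc, bf, cf, de, df, ef, fg

so the chain groups are C_0 ≅ Z^7, C_1 ≅ Z^9.

Boundary ∂_1: C_1 → C_0 maps an edge to its endpoints' difference, ∂[p,q] = q − p.
This gives a 7×9 integer matrix of rank 6; reducing to Smith normal form yields diagonal entries (1,1,1,1,1,1).

Reading off H_k = ker ∂_k / im ∂_{k+1}:

  H_0: rank C_0 − rank ∂_1 = 7 − 6 = 1, and the invariant factors of ∂_1 are all 1, so H_0 = Z.
  H_1: rank ker ∂_1 − rank ∂_2 = (9 − 6) − 0 = 3, and there is no ∂_2, so H_1 = Z^3.

As a check, the Euler characteristic is 7 − 9 = -2, which agrees with 1 − 3 = -2.

H_0 = Z,  H_1 = Z^3.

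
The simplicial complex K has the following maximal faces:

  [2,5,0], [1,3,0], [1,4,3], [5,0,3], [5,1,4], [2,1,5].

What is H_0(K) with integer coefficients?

Fix the vertex order 0 < 1 < 2 < 3 < 4 < 5 and write every simplex with vertices in increasing order. Then dim K = 2 and the simplices of K are:

  0-simplices (6): [0], [1], [2], [3], [4], [5]
  1-simplices (12): [0,1], [0,2], [0,3], [0,5], [1,2], [1,3], [1,4], [1,5], [2,5], [3,4], [3,5], [4,5]
  2-simplices (6): [0,1,3], [0,2,5], [0,3,5], [1,2,5], [1,3,4], [1,4,5]

Hence C_0 ≅ Z^6, C_1 ≅ Z^12, C_2 ≅ Z^6.

Boundary ∂_1: C_1 → C_0 is given by ∂[p,q] = [q] − [p].
As a 6×12 matrix over Z this has rank 5, with invariant factors (1,1,1,1,1).

The boundary map ∂_2: C_2 → C_1 acts by ∂[p,q,r] = [q,r] − [p,r] + [p,q]. For instance
  ∂[1,3,4] = [3,4] − [1,4] + [1,3],
  ∂[0,2,5] = [2,5] − [0,5] + [0,2].
The 12×6 boundary matrix has rank 6 and Smith normal form diag(1,1,1,1,1,1).

Reading off H_k = ker ∂_k / im ∂_{k+1}:

  H_0: rank C_0 − rank ∂_1 = 6 − 5 = 1, and the invariant factors of ∂_1 are all 1, so H_0 ≅ Z.

H_0 = Z.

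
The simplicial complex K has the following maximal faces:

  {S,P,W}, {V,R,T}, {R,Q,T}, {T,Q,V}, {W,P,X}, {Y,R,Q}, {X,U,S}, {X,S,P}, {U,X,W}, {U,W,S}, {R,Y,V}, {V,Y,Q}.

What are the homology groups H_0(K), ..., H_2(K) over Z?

Order the vertices as P < Q < R < S < T < U < V < W < X < Y. Listing each simplex with vertices in this order, K has dimension 2 with simplices:

  0-simplices (10): P, Q, R, S, T, U, V, W, X, Y
  1-simplices (18): PS, PW, PX, QR, QT, QV, QY, RT, RV, RY, SU, SW, SX, TV, UW, UX, VY, WX
  2-simplices (12): PSW, PSX, PWX, QRT, QRY, QTV, QVY, RTV, RVY, SUW, SUX, UWX

Hence C_0 ≅ Z^10, C_1 ≅ Z^18, C_2 ≅ Z^12.

∂_1: C_1 → C_0 sends each edge [p,q] (with p < q) to q − p. For instance
  ∂UW = W − U.
The resulting 10×18 matrix has rank 8, and its Smith normal form has invariant factors (1,1,1,1,1,1,1,1).

Boundary ∂_2: C_2 → C_1 sends each 2-simplex [p,q,r] to [q,r] − [p,r] + [p,q]. For instance
  ∂UWX = WX − UX + UW,
  ∂SUW = UW − SW + SU.
The 18×12 boundary matrix has rank 10 and Smith normal form diag(1,1,1,1,1,1,1,1,1,1).

Now H_k = ker ∂_k / im ∂_{k+1}, so:

  H_0: rank C_0 − rank ∂_1 = 10 − 8 = 2, and the invariant factors of ∂_1 are all 1, so H_0 = Z^2.
  H_1: rank ker ∂_1 − rank ∂_2 = (18 − 8) − 10 = 0, and the invariant factors of ∂_2 are all 1, so H_1 = 0.
  H_2: rank ker ∂_2 − rank ∂_3 = (12 − 10) − 0 = 2, and there is no ∂_3, so H_2 = Z^2.

H_0 ≅ Z^2,  H_1 = 0,  H_2 ≅ Z^2.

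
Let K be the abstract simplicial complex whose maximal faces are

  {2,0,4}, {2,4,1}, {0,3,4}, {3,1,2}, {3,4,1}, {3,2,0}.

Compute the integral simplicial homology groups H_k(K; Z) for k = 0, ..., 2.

K has 5 vertices, 9 edges, 6 triangles.
rank ∂_0 = 0, rank ∂_1 = 4 ⇒ b_0 = 5 − 0 − 4 = 1; all invariant factors of ∂_1 are 1 so no torsion. So H_0 = Z.
rank ∂_1 = 4, rank ∂_2 = 5 ⇒ b_1 = 9 − 4 − 5 = 0; all invariant factors of ∂_2 are 1 so no torsion. So H_1 = 0.
rank ∂_2 = 5, rank ∂_3 = 0 ⇒ b_2 = 6 − 5 − 0 = 1. So H_2 = Z.

H_0 = Z,  H_1 = 0,  H_2 = Z.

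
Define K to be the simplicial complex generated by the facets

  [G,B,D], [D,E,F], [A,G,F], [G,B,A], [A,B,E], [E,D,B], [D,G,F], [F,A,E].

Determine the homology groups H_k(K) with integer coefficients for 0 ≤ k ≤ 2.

We work with the vertex ordering A < B < D < E < F < G. The simplices of K, each written with vertices in increasing order, are:

  0-simplices (6): A, B, D, E, F, G
  1-simplices (12): AB, AE, AF, AG, BD, BE, BG, DE, DF, DG, EF, FG
  2-simplices (8): ABE, ABG, AEF, AFG, BDE, BDG, DEF, DFG

Hence C_0 ≅ Z^6, C_1 ≅ Z^12, C_2 ≅ Z^8.

∂_1: C_1 → C_0 is given by ∂[p,q] = [q] − [p]. For instance
  ∂DG = G − D.
The 6×12 boundary matrix has rank 5 and Smith normal form diag(1,1,1,1,1).

The boundary map ∂_2: C_2 → C_1 acts by ∂[p,q,r] = [q,r] − [p,r] + [p,q]. For instance
  ∂BDG = DG − BG + BD,
  ∂ABG = BG − AG + AB.
As a 12×8 matrix over Z this has rank 7, with invariant factors (1,1,1,1,1,1,1).

Computing H_k = (kernel of ∂_k) / (image of ∂_{k+1}):

  H_0: rank C_0 − rank ∂_1 = 6 − 5 = 1, and the invariant factors of ∂_1 are all 1, so H_0 ≅ Z.
  H_1: rank ker ∂_1 − rank ∂_2 = (12 − 5) − 7 = 0, and the invariant factors of ∂_2 are all 1, so H_1 ≅ 0.
  H_2: rank ker ∂_2 − rank ∂_3 = (8 − 7) − 0 = 1, and there is no ∂_3, so H_2 ≅ Z.

H_0 = Z,  H_1 = 0,  H_2 = Z.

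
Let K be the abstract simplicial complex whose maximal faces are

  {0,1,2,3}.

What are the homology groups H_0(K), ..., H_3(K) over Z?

K has 4 vertices, 6 edges, 4 triangles, 1 3-simplex.
rank ∂_0 = 0, rank ∂_1 = 3 ⇒ b_0 = 4 − 0 − 3 = 1; all invariant factors of ∂_1 are 1 so no torsion. So H_0 = Z.
rank ∂_1 = 3, rank ∂_2 = 3 ⇒ b_1 = 6 − 3 − 3 = 0; all invariant factors of ∂_2 are 1 so no torsion. So H_1 = 0.
rank ∂_2 = 3, rank ∂_3 = 1 ⇒ b_2 = 4 − 3 − 1 = 0; all invariant factors of ∂_3 are 1 so no torsion. So H_2 = 0.
rank ∂_3 = 1, rank ∂_4 = 0 ⇒ b_3 = 1 − 1 − 0 = 0. So H_3 = 0.

H_0 = Z,  H_1 = 0,  H_2 = 0,  H_3 = 0.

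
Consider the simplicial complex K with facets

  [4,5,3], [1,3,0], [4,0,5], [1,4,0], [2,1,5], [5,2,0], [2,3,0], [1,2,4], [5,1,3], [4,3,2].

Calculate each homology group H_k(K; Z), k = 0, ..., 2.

H_0 ≅ Z,  H_1 ≅ Z/2,  H_2 = 0.

Fix the vertex order 0 < 1 < 2 < 3 < 4 < 5 and write every simplex with vertices in increasing order. Then dim K = 2 and the simplices of K are:

  0-simplices (6): [0], [1], [2], [3], [4], [5]
  1-simplices (15): [0,1], [0,2], [0,3], [0,4], [0,5], [1,2], [1,3], [1,4], [1,5], [2,3], [2,4], [2,5], [3,4], [3,5], [4,5]
  2-simplices (10): [0,1,3], [0,1,4], [0,2,3], [0,2,5], [0,4,5], [1,2,4], [1,2,5], [1,3,5], [2,3,4], [3,4,5]

Hence C_0 ≅ Z^6, C_1 ≅ Z^15, C_2 ≅ Z^10.

Boundary ∂_1: C_1 → C_0 maps an edge to its endpoints' difference, ∂[p,q] = q − p. For instance
  ∂[0,4] = [4] − [0].
This gives a 6×15 integer matrix of rank 5; reducing to Smith normal form yields diagonal entries (1,1,1,1,1).

∂_2: C_2 → C_1 sends each 2-simplex [p,q,r] to [q,r] − [p,r] + [p,q]. For instance
  ∂[1,2,5] = [2,5] − [1,5] + [1,2],
  ∂[0,4,5] = [4,5] − [0,5] + [0,4].
The resulting 15×10 matrix has rank 10, and its Smith normal form has invariant factors (1,1,1,1,1,1,1,1,1,2).

Now H_k = ker ∂_k / im ∂_{k+1}, so:

  H_0: rank C_0 − rank ∂_1 = 6 − 5 = 1, and the invariant factors of ∂_1 are all 1, so H_0 = Z.
  H_1: rank ker ∂_1 − rank ∂_2 = (15 − 5) − 10 = 0, and ∂_2 has invariant factor 2 > 1, so H_1 = Z/2.
  H_2: rank ker ∂_2 − rank ∂_3 = (10 − 10) − 0 = 0, and there is no ∂_3, so H_2 = 0.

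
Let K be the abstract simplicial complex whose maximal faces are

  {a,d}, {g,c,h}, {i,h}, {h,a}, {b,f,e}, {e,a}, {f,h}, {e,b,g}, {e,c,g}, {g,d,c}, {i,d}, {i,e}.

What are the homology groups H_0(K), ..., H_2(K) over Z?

We work with the vertex ordering a < b < c < d < e < f < g < h < i. The simplices of K, each written with vertices in increasing order, are:

  0-simplices (9): a, b, c, d, e, f, g, h, i
  1-simplices (18): ad, ae, ah, be, bf, bg, cd, ce, cg, ch, dg, di, ef, eg, ei, fh, gh, hi
  2-simplices (5): bef, beg, cdg, ceg, cgh

Hence C_0 ≅ Z^9, C_1 ≅ Z^18, C_2 ≅ Z^5.

∂_1: C_1 → C_0 is given by ∂[p,q] = [q] − [p]. For instance
  ∂hi = i − h.
As a 9×18 matrix over Z this has rank 8, with invariant factors (1,1,1,1,1,1,1,1).

∂_2: C_2 → C_1 maps a triangle to the signed sum of its edges. For instance
  ∂cgh = gh − ch + cg,
  ∂cdg = dg − cg + cd.
The resulting 18×5 matrix has rank 5, and its Smith normal form has invariant factors (1,1,1,1,1).

Now H_k = ker ∂_k / im ∂_{k+1}, so:

  H_0: rank C_0 − rank ∂_1 = 9 − 8 = 1, and the invariant factors of ∂_1 are all 1, so H_0 ≅ Z.
  H_1: rank ker ∂_1 − rank ∂_2 = (18 − 8) − 5 = 5, and the invariant factors of ∂_2 are all 1, so H_1 ≅ Z^5.
  H_2: rank ker ∂_2 − rank ∂_3 = (5 − 5) − 0 = 0, and there is no ∂_3, so H_2 ≅ 0.

H_0 = Z,  H_1 = Z^5,  H_2 = 0.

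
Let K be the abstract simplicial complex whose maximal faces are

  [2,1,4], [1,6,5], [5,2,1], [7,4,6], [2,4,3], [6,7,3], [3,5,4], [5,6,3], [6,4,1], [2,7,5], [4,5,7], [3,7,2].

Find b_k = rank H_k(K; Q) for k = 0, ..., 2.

b_0 = 1, b_1 = 0, b_2 = 0.

Take the total order 1 < 2 < 3 < 4 < 5 < 6 < 7 on the vertex set. Then K (dimension 2) consists of the simplices:

  0-simplices (7): [1], [2], [3], [4], [5], [6], [7]
  1-simplices (18): [1,2], [1,4], [1,5], [1,6], [2,3], [2,4], [2,5], [2,7], [3,4], [3,5], [3,6], [3,7], [4,5], [4,6], [4,7], [5,6], [5,7], [6,7]
  2-simplices (12): [1,2,4], [1,2,5], [1,4,6], [1,5,6], [2,3,4], [2,3,7], [2,5,7], [3,4,5], [3,5,6], [3,6,7], [4,5,7], [4,6,7]

so the chain groups are C_0 ≅ Z^7, C_1 ≅ Z^18, C_2 ≅ Z^12.

∂_1: C_1 → C_0 sends each edge [p,q] (with p < q) to q − p. For instance
  ∂[1,2] = [2] − [1].
As a 7×18 matrix over Z this has rank 6, with invariant factors (1,1,1,1,1,1).

The boundary map ∂_2: C_2 → C_1 acts by ∂[p,q,r] = [q,r] − [p,r] + [p,q]. For instance
  ∂[2,5,7] = [5,7] − [2,7] + [2,5],
  ∂[1,2,5] = [2,5] − [1,5] + [1,2].
This gives a 18×12 integer matrix of rank 12; reducing to Smith normal form yields diagonal entries (1,1,1,1,1,1,1,1,1,1,1,2).

Computing H_k = (kernel of ∂_k) / (image of ∂_{k+1}):

  H_0: rank C_0 − rank ∂_1 = 7 − 6 = 1, and the invariant factors of ∂_1 are all 1, so H_0 ≅ Z.
  H_1: rank ker ∂_1 − rank ∂_2 = (18 − 6) − 12 = 0, and ∂_2 has invariant factor 2 > 1, so H_1 ≅ Z/2Z.
  H_2: rank ker ∂_2 − rank ∂_3 = (12 − 12) − 0 = 0, and there is no ∂_3, so H_2 ≅ 0.

(K is a triangulation of the real projective plane RP^2.)

Hence the Betti numbers are b_0 = 1, b_1 = 0, b_2 = 0.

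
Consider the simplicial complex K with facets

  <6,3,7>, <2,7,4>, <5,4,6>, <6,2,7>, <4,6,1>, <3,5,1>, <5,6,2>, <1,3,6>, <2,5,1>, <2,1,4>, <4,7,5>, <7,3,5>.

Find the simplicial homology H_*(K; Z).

H_0 ≅ Z,  H_1 ≅ Z/2,  H_2 = 0.

We work with the vertex ordering 1 < 2 < 3 < 4 < 5 < 6 < 7. The simplices of K, each written with vertices in increasing order, are:

  0-simplices (7): [1], [2], [3], [4], [5], [6], [7]
  1-simplices (18): [1,2], [1,3], [1,4], [1,5], [1,6], [2,4], [2,5], [2,6], [2,7], [3,5], [3,6], [3,7], [4,5], [4,6], [4,7], [5,6], [5,7], [6,7]
  2-simplices (12): [1,2,4], [1,2,5], [1,3,5], [1,3,6], [1,4,6], [2,4,7], [2,5,6], [2,6,7], [3,5,7], [3,6,7], [4,5,6], [4,5,7]

giving chain groups C_0 ≅ Z^7, C_1 ≅ Z^18, C_2 ≅ Z^12.

∂_1: C_1 → C_0 sends each edge [p,q] (with p < q) to q − p. For instance
  ∂[2,6] = [6] − [2].
As a 7×18 matrix over Z this has rank 6, with invariant factors (1,1,1,1,1,1).

The boundary map ∂_2: C_2 → C_1 acts by ∂[p,q,r] = [q,r] − [p,r] + [p,q]. For instance
  ∂[4,5,6] = [5,6] − [4,6] + [4,5],
  ∂[2,6,7] = [6,7] − [2,7] + [2,6].
The resulting 18×12 matrix has rank 12, and its Smith normal form has invariant factors (1,1,1,1,1,1,1,1,1,1,1,2).

Computing H_k = (kernel of ∂_k) / (image of ∂_{k+1}):

  H_0: rank C_0 − rank ∂_1 = 7 − 6 = 1, and the invariant factors of ∂_1 are all 1, so H_0 ≅ Z.
  H_1: rank ker ∂_1 − rank ∂_2 = (18 − 6) − 12 = 0, and ∂_2 has invariant factor 2 > 1, so H_1 ≅ Z/2.
  H_2: rank ker ∂_2 − rank ∂_3 = (12 − 12) − 0 = 0, and there is no ∂_3, so H_2 ≅ 0.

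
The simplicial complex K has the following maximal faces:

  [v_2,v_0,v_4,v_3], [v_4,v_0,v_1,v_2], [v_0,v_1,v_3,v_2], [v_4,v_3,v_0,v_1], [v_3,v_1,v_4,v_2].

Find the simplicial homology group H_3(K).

K has 5 vertices, 10 edges, 10 triangles, 5 3-simplices.
rank ∂_3 = 4, rank ∂_4 = 0 ⇒ b_3 = 5 − 4 − 0 = 1. So H_3 = Z.

H_3 = Z.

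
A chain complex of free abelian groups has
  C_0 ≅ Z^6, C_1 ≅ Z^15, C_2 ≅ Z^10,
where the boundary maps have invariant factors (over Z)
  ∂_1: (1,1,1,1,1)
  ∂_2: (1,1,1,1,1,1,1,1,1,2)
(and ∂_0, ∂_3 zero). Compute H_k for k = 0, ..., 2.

H_0 = Z,  H_1 = Z/2,  H_2 = 0.

H_0: b_0 = 6 − 0 − 5 = 1; torsion from ∂_1 factors > 1: none. So H_0 = Z.
H_1: b_1 = 15 − 5 − 10 = 0; torsion from ∂_2 factors > 1: [2]. So H_1 = Z/2.
H_2: b_2 = 10 − 10 − 0 = 0; torsion from ∂_3 factors > 1: none. So H_2 = 0.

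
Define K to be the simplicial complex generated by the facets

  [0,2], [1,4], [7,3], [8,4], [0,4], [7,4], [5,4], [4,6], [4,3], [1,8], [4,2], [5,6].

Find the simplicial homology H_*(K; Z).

K has 9 vertices, 12 edges.
rank ∂_0 = 0, rank ∂_1 = 8 ⇒ b_0 = 9 − 0 − 8 = 1; all invariant factors of ∂_1 are 1 so no torsion. So H_0 ≅ Z.
rank ∂_1 = 8, rank ∂_2 = 0 ⇒ b_1 = 12 − 8 − 0 = 4. So H_1 ≅ Z^4.

H_0 ≅ Z,  H_1 ≅ Z^4.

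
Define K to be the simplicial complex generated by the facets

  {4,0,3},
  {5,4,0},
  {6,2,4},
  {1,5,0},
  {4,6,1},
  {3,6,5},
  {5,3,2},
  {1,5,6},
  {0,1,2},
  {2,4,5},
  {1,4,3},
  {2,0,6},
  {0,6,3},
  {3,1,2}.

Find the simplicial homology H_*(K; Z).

H_0 ≅ Z,  H_1 ≅ Z^2,  H_2 ≅ Z.

Take the total order 0 < 1 < 2 < 3 < 4 < 5 < 6 on the vertex set. Then K (dimension 2) consists of the simplices:

  0-simplices (7): [0], [1], [2], [3], [4], [5], [6]
  1-simplices (21): [0,1], [0,2], [0,3], [0,4], [0,5], [0,6], [1,2], [1,3], [1,4], [1,5], [1,6], [2,3], [2,4], [2,5], [2,6], [3,4], [3,5], [3,6], [4,5], [4,6], [5,6]
  2-simplices (14): [0,1,2], [0,1,5], [0,2,6], [0,3,4], [0,3,6], [0,4,5], [1,2,3], [1,3,4], [1,4,6], [1,5,6], [2,3,5], [2,4,5], [2,4,6], [3,5,6]

so the chain groups are C_0 ≅ Z^7, C_1 ≅ Z^21, C_2 ≅ Z^14.

∂_1: C_1 → C_0 sends each edge [p,q] (with p < q) to q − p.
The resulting 7×21 matrix has rank 6, and its Smith normal form has invariant factors (1,1,1,1,1,1).

∂_2: C_2 → C_1 sends each 2-simplex [p,q,r] to [q,r] − [p,r] + [p,q]. For instance
  ∂[0,1,5] = [1,5] − [0,5] + [0,1],
  ∂[0,1,2] = [1,2] − [0,2] + [0,1].
As a 21×14 matrix over Z this has rank 13, with invariant factors (1,1,1,1,1,1,1,1,1,1,1,1,1).

From H_k ≅ ker(∂_k) / im(∂_{k+1}) we obtain:

  H_0: rank C_0 − rank ∂_1 = 7 − 6 = 1, and the invariant factors of ∂_1 are all 1, so H_0 = Z.
  H_1: rank ker ∂_1 − rank ∂_2 = (21 − 6) − 13 = 2, and the invariant factors of ∂_2 are all 1, so H_1 = Z^2.
  H_2: rank ker ∂_2 − rank ∂_3 = (14 − 13) − 0 = 1, and there is no ∂_3, so H_2 = Z.

As a check, the Euler characteristic is 7 − 21 + 14 = 0, which agrees with 1 − 2 + 1 = 0.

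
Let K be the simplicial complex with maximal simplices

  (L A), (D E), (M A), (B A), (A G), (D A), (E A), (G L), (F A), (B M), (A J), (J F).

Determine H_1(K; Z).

We work with the vertex ordering A < B < D < E < F < G < J < L < M. The simplices of K, each written with vertices in increasing order, are:

  0-simplices (9): A, B, D, E, F, G, J, L, M
  1-simplices (12): AB, AD, AE, AF, AG, AJ, AL, AM, BM, DE, FJ, GL

Hence C_0 ≅ Z^9, C_1 ≅ Z^12.

∂_1: C_1 → C_0 is given by ∂[p,q] = [q] − [p]. For instance
  ∂GL = L − G.
This gives a 9×12 integer matrix of rank 8; reducing to Smith normal form yields diagonal entries (1,1,1,1,1,1,1,1).

Reading off H_k = ker ∂_k / im ∂_{k+1}:

  H_1: rank ker ∂_1 − rank ∂_2 = (12 − 8) − 0 = 4, and there is no ∂_2, so H_1 ≅ Z^4.

H_1 ≅ Z^4.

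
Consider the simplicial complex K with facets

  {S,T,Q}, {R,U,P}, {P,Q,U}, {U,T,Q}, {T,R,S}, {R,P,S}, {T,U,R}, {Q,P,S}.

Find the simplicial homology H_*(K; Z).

Fix the vertex order P < Q < R < S < T < U and write every simplex with vertices in increasing order. Then dim K = 2 and the simplices of K are:

  0-simplices (6): P, Q, R, S, T, U
  1-simplices (12): PQ, PR, PS, PU, QS, QT, QU, RS, RT, RU, ST, TU
  2-simplices (8): PQS, PQU, PRS, PRU, QST, QTU, RST, RTU

giving chain groups C_0 ≅ Z^6, C_1 ≅ Z^12, C_2 ≅ Z^8.

∂_1: C_1 → C_0 sends each edge [p,q] (with p < q) to q − p. For instance
  ∂TU = U − T.
The 6×12 boundary matrix has rank 5 and Smith normal form diag(1,1,1,1,1).

∂_2: C_2 → C_1 sends each 2-simplex [p,q,r] to [q,r] − [p,r] + [p,q]. For instance
  ∂PQU = QU − PU + PQ,
  ∂RTU = TU − RU + RT.
The resulting 12×8 matrix has rank 7, and its Smith normal form has invariant factors (1,1,1,1,1,1,1).

Now H_k = ker ∂_k / im ∂_{k+1}, so:

  H_0: rank C_0 − rank ∂_1 = 6 − 5 = 1, and the invariant factors of ∂_1 are all 1, so H_0 = Z.
  H_1: rank ker ∂_1 − rank ∂_2 = (12 − 5) − 7 = 0, and the invariant factors of ∂_2 are all 1, so H_1 = 0.
  H_2: rank ker ∂_2 − rank ∂_3 = (8 − 7) − 0 = 1, and there is no ∂_3, so H_2 = Z.

H_0 = Z,  H_1 = 0,  H_2 = Z.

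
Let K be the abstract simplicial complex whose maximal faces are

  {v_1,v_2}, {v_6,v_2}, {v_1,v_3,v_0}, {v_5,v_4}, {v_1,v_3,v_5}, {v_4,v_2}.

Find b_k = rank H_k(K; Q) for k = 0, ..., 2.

b_0 = 1, b_1 = 1, b_2 = 0.

We work with the vertex ordering v_0 < v_1 < v_2 < v_3 < v_4 < v_5 < v_6. The simplices of K, each written with vertices in increasing order, are:

  0-simplices (7): [v_0], [v_1], [v_2], [v_3], [v_4], [v_5], [v_6]
  1-simplices (9): [v_0,v_1], [v_0,v_3], [v_1,v_2], [v_1,v_3], [v_1,v_5], [v_2,v_4], [v_2,v_6], [v_3,v_5], [v_4,v_5]
  2-simplices (2): [v_0,v_1,v_3], [v_1,v_3,v_5]

Hence C_0 ≅ Z^7, C_1 ≅ Z^9, C_2 ≅ Z^2.

The boundary map ∂_1: C_1 → C_0 is given by ∂[p,q] = [q] − [p]. For instance
  ∂[v_0,v_3] = [v_3] − [v_0].
As a 7×9 matrix over Z this has rank 6, with invariant factors (1,1,1,1,1,1).

Boundary ∂_2: C_2 → C_1 acts by ∂[p,q,r] = [q,r] − [p,r] + [p,q]. For instance
  ∂[v_0,v_1,v_3] = [v_1,v_3] − [v_0,v_3] + [v_0,v_1],
  ∂[v_1,v_3,v_5] = [v_3,v_5] − [v_1,v_5] + [v_1,v_3].
As a 9×2 matrix over Z this has rank 2, with invariant factors (1,1).

Computing H_k = (kernel of ∂_k) / (image of ∂_{k+1}):

  H_0: rank C_0 − rank ∂_1 = 7 − 6 = 1, and the invariant factors of ∂_1 are all 1, so H_0 = Z.
  H_1: rank ker ∂_1 − rank ∂_2 = (9 − 6) − 2 = 1, and the invariant factors of ∂_2 are all 1, so H_1 = Z.
  H_2: rank ker ∂_2 − rank ∂_3 = (2 − 2) − 0 = 0, and there is no ∂_3, so H_2 = 0.

As a check, the Euler characteristic is 7 − 9 + 2 = 0, which agrees with 1 − 1 + 0 = 0.

Hence the Betti numbers are b_0 = 1, b_1 = 1, b_2 = 0.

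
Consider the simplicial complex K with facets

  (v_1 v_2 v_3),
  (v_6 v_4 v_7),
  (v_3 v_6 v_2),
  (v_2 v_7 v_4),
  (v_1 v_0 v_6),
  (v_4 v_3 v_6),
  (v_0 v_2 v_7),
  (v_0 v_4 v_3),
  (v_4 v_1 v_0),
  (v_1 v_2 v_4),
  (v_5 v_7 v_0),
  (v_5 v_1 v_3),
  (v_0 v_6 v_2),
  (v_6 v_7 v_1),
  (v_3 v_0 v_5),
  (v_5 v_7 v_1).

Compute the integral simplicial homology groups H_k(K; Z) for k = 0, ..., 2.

K has 8 vertices, 24 edges, 16 triangles.
rank ∂_0 = 0, rank ∂_1 = 7 ⇒ b_0 = 8 − 0 − 7 = 1; all invariant factors of ∂_1 are 1 so no torsion. So H_0 ≅ Z.
rank ∂_1 = 7, rank ∂_2 = 15 ⇒ b_1 = 24 − 7 − 15 = 2; all invariant factors of ∂_2 are 1 so no torsion. So H_1 ≅ Z^2.
rank ∂_2 = 15, rank ∂_3 = 0 ⇒ b_2 = 16 − 15 − 0 = 1. So H_2 ≅ Z.

H_0 ≅ Z,  H_1 ≅ Z^2,  H_2 ≅ Z.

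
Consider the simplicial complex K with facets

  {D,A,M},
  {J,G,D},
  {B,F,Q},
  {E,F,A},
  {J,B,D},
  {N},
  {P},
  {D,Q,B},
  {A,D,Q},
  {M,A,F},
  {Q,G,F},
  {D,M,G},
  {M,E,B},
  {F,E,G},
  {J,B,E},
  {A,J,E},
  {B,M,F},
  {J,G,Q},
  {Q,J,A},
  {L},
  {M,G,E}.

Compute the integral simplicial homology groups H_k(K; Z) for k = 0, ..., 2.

H_0 ≅ Z^4,  H_1 ≅ Z ⊕ Z_2,  H_2 = 0.

Take the total order A < B < D < E < F < G < J < L < M < N < P < Q on the vertex set. Then K (dimension 2) consists of the simplices:

  0-simplices (12): A, B, D, E, F, G, J, L, M, N, P, Q
  1-simplices (27): AD, AE, AF, AJ, AM, AQ, BD, BE, BF, BJ, BM, BQ, DG, DJ, DM, DQ, EF, EG, EJ, EM, FG, FM, FQ, GJ, GM, GQ, JQ
  2-simplices (18): ADM, ADQ, AEF, AEJ, AFM, AJQ, BDJ, BDQ, BEJ, BEM, BFM, BFQ, DGJ, DGM, EFG, EGM, FGQ, GJQ

giving chain groups C_0 ≅ Z^12, C_1 ≅ Z^27, C_2 ≅ Z^18.

Boundary ∂_1: C_1 → C_0 maps an edge to its endpoints' difference, ∂[p,q] = q − p. For instance
  ∂EM = M − E.
The resulting 12×27 matrix has rank 8, and its Smith normal form has invariant factors (1,1,1,1,1,1,1,1).

∂_2: C_2 → C_1 acts by ∂[p,q,r] = [q,r] − [p,r] + [p,q]. For instance
  ∂EFG = FG − EG + EF,
  ∂DGJ = GJ − DJ + DG.
The 27×18 boundary matrix has rank 18 and Smith normal form diag(1,1,1,1,1,1,1,1,1,1,1,1,1,1,1,1,1,2).

From H_k ≅ ker(∂_k) / im(∂_{k+1}) we obtain:

  H_0: rank C_0 − rank ∂_1 = 12 − 8 = 4, and the invariant factors of ∂_1 are all 1, so H_0 = Z^4.
  H_1: rank ker ∂_1 − rank ∂_2 = (27 − 8) − 18 = 1, and ∂_2 has invariant factor 2 > 1, so H_1 = Z ⊕ Z_2.
  H_2: rank ker ∂_2 − rank ∂_3 = (18 − 18) − 0 = 0, and there is no ∂_3, so H_2 = 0.

As a check, the Euler characteristic is 12 − 27 + 18 = 3, which agrees with 4 − 1 + 0 = 3.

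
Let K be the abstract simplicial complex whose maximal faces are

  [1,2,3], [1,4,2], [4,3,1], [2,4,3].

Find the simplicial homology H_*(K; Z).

H_0 = Z,  H_1 = 0,  H_2 = Z.

Fix the vertex order 1 < 2 < 3 < 4 and write every simplex with vertices in increasing order. Then dim K = 2 and the simplices of K are:

  0-simplices (4): [1], [2], [3], [4]
  1-simplices (6): [1,2], [1,3], [1,4], [2,3], [2,4], [3,4]
  2-simplices (4): [1,2,3], [1,2,4], [1,3,4], [2,3,4]

Hence C_0 ≅ Z^4, C_1 ≅ Z^6, C_2 ≅ Z^4.

The boundary map ∂_1: C_1 → C_0 sends each edge [p,q] (with p < q) to q − p. For instance
  ∂[1,4] = [4] − [1].
As a 4×6 matrix over Z this has rank 3, with invariant factors (1,1,1).

The boundary map ∂_2: C_2 → C_1 acts by ∂[p,q,r] = [q,r] − [p,r] + [p,q]. For instance
  ∂[1,2,4] = [2,4] − [1,4] + [1,2],
  ∂[1,3,4] = [3,4] − [1,4] + [1,3].
The resulting 6×4 matrix has rank 3, and its Smith normal form has invariant factors (1,1,1).

Now H_k = ker ∂_k / im ∂_{k+1}, so:

  H_0: rank C_0 − rank ∂_1 = 4 − 3 = 1, and the invariant factors of ∂_1 are all 1, so H_0 ≅ Z.
  H_1: rank ker ∂_1 − rank ∂_2 = (6 − 3) − 3 = 0, and the invariant factors of ∂_2 are all 1, so H_1 ≅ 0.
  H_2: rank ker ∂_2 − rank ∂_3 = (4 − 3) − 0 = 1, and there is no ∂_3, so H_2 ≅ Z.

(K is a triangulation of the 2-sphere S^2.)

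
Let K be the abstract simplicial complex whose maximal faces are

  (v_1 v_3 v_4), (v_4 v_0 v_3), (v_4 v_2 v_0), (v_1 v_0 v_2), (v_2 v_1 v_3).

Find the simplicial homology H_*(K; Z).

H_0 = Z,  H_1 = Z,  H_2 = 0.

Order the vertices as v_0 < v_1 < v_2 < v_3 < v_4. Listing each simplex with vertices in this order, K has dimension 2 with simplices:

  0-simplices (5): [v_0], [v_1], [v_2], [v_3], [v_4]
  1-simplices (10): [v_0,v_1], [v_0,v_2], [v_0,v_3], [v_0,v_4], [v_1,v_2], [v_1,v_3], [v_1,v_4], [v_2,v_3], [v_2,v_4], [v_3,v_4]
  2-simplices (5): [v_0,v_1,v_2], [v_0,v_2,v_4], [v_0,v_3,v_4], [v_1,v_2,v_3], [v_1,v_3,v_4]

so the chain groups are C_0 ≅ Z^5, C_1 ≅ Z^10, C_2 ≅ Z^5.

∂_1: C_1 → C_0 sends each edge [p,q] (with p < q) to q − p.
As a 5×10 matrix over Z this has rank 4, with invariant factors (1,1,1,1).

The boundary map ∂_2: C_2 → C_1 sends each 2-simplex [p,q,r] to [q,r] − [p,r] + [p,q]. For instance
  ∂[v_0,v_2,v_4] = [v_2,v_4] − [v_0,v_4] + [v_0,v_2],
  ∂[v_1,v_3,v_4] = [v_3,v_4] − [v_1,v_4] + [v_1,v_3].
The resulting 10×5 matrix has rank 5, and its Smith normal form has invariant factors (1,1,1,1,1).

Now H_k = ker ∂_k / im ∂_{k+1}, so:

  H_0: rank C_0 − rank ∂_1 = 5 − 4 = 1, and the invariant factors of ∂_1 are all 1, so H_0 ≅ Z.
  H_1: rank ker ∂_1 − rank ∂_2 = (10 − 4) − 5 = 1, and the invariant factors of ∂_2 are all 1, so H_1 ≅ Z.
  H_2: rank ker ∂_2 − rank ∂_3 = (5 − 5) − 0 = 0, and there is no ∂_3, so H_2 ≅ 0.

(K is a triangulation of the Möbius band.)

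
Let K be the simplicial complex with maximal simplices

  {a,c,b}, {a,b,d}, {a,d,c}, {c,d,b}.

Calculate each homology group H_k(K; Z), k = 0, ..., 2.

H_0 ≅ Z,  H_1 = 0,  H_2 ≅ Z.

Take the total order a < b < c < d on the vertex set. Then K (dimension 2) consists of the simplices:

  0-simplices (4): a, b, c, d
  1-simplices (6): ab, ac, ad, bc, bd, cd
  2-simplices (4): abc, abd, acd, bcd

so the chain groups are C_0 ≅ Z^4, C_1 ≅ Z^6, C_2 ≅ Z^4.

Boundary ∂_1: C_1 → C_0 is given by ∂[p,q] = [q] − [p]. For instance
  ∂ab = b − a.
The resulting 4×6 matrix has rank 3, and its Smith normal form has invariant factors (1,1,1).

The boundary map ∂_2: C_2 → C_1 maps a triangle to the signed sum of its edges. For instance
  ∂abc = bc − ac + ab,
  ∂bcd = cd − bd + bc.
This gives a 6×4 integer matrix of rank 3; reducing to Smith normal form yields diagonal entries (1,1,1).

Reading off H_k = ker ∂_k / im ∂_{k+1}:

  H_0: rank C_0 − rank ∂_1 = 4 − 3 = 1, and the invariant factors of ∂_1 are all 1, so H_0 ≅ Z.
  H_1: rank ker ∂_1 − rank ∂_2 = (6 − 3) − 3 = 0, and the invariant factors of ∂_2 are all 1, so H_1 ≅ 0.
  H_2: rank ker ∂_2 − rank ∂_3 = (4 − 3) − 0 = 1, and there is no ∂_3, so H_2 ≅ Z.

As a check, the Euler characteristic is 4 − 6 + 4 = 2, which agrees with 1 − 0 + 1 = 2.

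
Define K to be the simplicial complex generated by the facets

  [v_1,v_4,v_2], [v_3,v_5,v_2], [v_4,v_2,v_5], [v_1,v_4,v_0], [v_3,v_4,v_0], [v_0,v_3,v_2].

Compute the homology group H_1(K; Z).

K has 6 vertices, 12 edges, 6 triangles.
rank ∂_1 = 5, rank ∂_2 = 6 ⇒ b_1 = 12 − 5 − 6 = 1; all invariant factors of ∂_2 are 1 so no torsion. So H_1 ≅ Z.

H_1 ≅ Z.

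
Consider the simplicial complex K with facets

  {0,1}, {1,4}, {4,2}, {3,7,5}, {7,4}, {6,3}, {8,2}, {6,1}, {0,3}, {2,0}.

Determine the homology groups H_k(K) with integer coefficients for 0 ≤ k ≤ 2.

Take the total order 0 < 1 < 2 < 3 < 4 < 5 < 6 < 7 < 8 on the vertex set. Then K (dimension 2) consists of the simplices:

  0-simplices (9): [0], [1], [2], [3], [4], [5], [6], [7], [8]
  1-simplices (12): [0,1], [0,2], [0,3], [1,4], [1,6], [2,4], [2,8], [3,5], [3,6], [3,7], [4,7], [5,7]
  2-simplices (1): [3,5,7]

giving chain groups C_0 ≅ Z^9, C_1 ≅ Z^12, C_2 ≅ Z^1.

The boundary map ∂_1: C_1 → C_0 maps an edge to its endpoints' difference, ∂[p,q] = q − p. For instance
  ∂[0,3] = [3] − [0].
This gives a 9×12 integer matrix of rank 8; reducing to Smith normal form yields diagonal entries (1,1,1,1,1,1,1,1).

Boundary ∂_2: C_2 → C_1 maps a triangle to the signed sum of its edges. For instance
  ∂[3,5,7] = [5,7] − [3,7] + [3,5].
The resulting 12×1 matrix has rank 1, and its Smith normal form has invariant factors (1).

Now H_k = ker ∂_k / im ∂_{k+1}, so:

  H_0: rank C_0 − rank ∂_1 = 9 − 8 = 1, and the invariant factors of ∂_1 are all 1, so H_0 = Z.
  H_1: rank ker ∂_1 − rank ∂_2 = (12 − 8) − 1 = 3, and the invariant factors of ∂_2 are all 1, so H_1 = Z^3.
  H_2: rank ker ∂_2 − rank ∂_3 = (1 − 1) − 0 = 0, and there is no ∂_3, so H_2 = 0.

As a check, the Euler characteristic is 9 − 12 + 1 = -2, which agrees with 1 − 3 + 0 = -2.

H_0 ≅ Z,  H_1 ≅ Z^3,  H_2 = 0.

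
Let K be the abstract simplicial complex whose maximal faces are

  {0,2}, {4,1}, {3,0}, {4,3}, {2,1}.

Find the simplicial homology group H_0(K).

H_0 = Z.

Fix the vertex order 0 < 1 < 2 < 3 < 4 and write every simplex with vertices in increasing order. Then dim K = 1 and the simplices of K are:

  0-simplices (5): [0], [1], [2], [3], [4]
  1-simplices (5): [0,2], [0,3], [1,2], [1,4], [3,4]

so the chain groups are C_0 ≅ Z^5, C_1 ≅ Z^5.

Boundary ∂_1: C_1 → C_0 maps an edge to its endpoints' difference, ∂[p,q] = q − p.
The 5×5 boundary matrix has rank 4 and Smith normal form diag(1,1,1,1).

Reading off H_k = ker ∂_k / im ∂_{k+1}:

  H_0: rank C_0 − rank ∂_1 = 5 − 4 = 1, and the invariant factors of ∂_1 are all 1, so H_0 ≅ Z.

(K is a triangulation of the circle S^1.)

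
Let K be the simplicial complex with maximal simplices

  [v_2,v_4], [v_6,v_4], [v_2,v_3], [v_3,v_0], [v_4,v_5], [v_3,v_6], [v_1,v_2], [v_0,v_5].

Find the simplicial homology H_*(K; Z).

Order the vertices as v_0 < v_1 < v_2 < v_3 < v_4 < v_5 < v_6. Listing each simplex with vertices in this order, K has dimension 1 with simplices:

  0-simplices (7): [v_0], [v_1], [v_2], [v_3], [v_4], [v_5], [v_6]
  1-simplices (8): [v_0,v_3], [v_0,v_5], [v_1,v_2], [v_2,v_3], [v_2,v_4], [v_3,v_6], [v_4,v_5], [v_4,v_6]

Hence C_0 ≅ Z^7, C_1 ≅ Z^8.

Boundary ∂_1: C_1 → C_0 maps an edge to its endpoints' difference, ∂[p,q] = q − p. For instance
  ∂[v_2,v_4] = [v_4] − [v_2].
As a 7×8 matrix over Z this has rank 6, with invariant factors (1,1,1,1,1,1).

Reading off H_k = ker ∂_k / im ∂_{k+1}:

  H_0: rank C_0 − rank ∂_1 = 7 − 6 = 1, and the invariant factors of ∂_1 are all 1, so H_0 ≅ Z.
  H_1: rank ker ∂_1 − rank ∂_2 = (8 − 6) − 0 = 2, and there is no ∂_2, so H_1 ≅ Z^2.

H_0 = Z,  H_1 = Z^2.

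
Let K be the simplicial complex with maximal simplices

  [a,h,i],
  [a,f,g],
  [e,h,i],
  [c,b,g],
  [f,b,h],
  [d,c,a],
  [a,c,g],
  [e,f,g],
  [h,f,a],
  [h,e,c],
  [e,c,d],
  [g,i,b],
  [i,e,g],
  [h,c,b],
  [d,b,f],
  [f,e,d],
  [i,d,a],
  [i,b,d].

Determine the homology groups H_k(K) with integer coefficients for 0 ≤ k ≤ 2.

K has 9 vertices, 27 edges, 18 triangles.
rank ∂_0 = 0, rank ∂_1 = 8 ⇒ b_0 = 9 − 0 − 8 = 1; all invariant factors of ∂_1 are 1 so no torsion. So H_0 = Z.
rank ∂_1 = 8, rank ∂_2 = 17 ⇒ b_1 = 27 − 8 − 17 = 2; all invariant factors of ∂_2 are 1 so no torsion. So H_1 = Z^2.
rank ∂_2 = 17, rank ∂_3 = 0 ⇒ b_2 = 18 − 17 − 0 = 1. So H_2 = Z.

H_0 ≅ Z,  H_1 ≅ Z^2,  H_2 ≅ Z.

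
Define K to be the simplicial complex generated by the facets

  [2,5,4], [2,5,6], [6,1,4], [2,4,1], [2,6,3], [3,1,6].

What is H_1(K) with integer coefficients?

H_1 = Z.

We work with the vertex ordering 1 < 2 < 3 < 4 < 5 < 6. The simplices of K, each written with vertices in increasing order, are:

  0-simplices (6): [1], [2], [3], [4], [5], [6]
  1-simplices (12): [1,2], [1,3], [1,4], [1,6], [2,3], [2,4], [2,5], [2,6], [3,6], [4,5], [4,6], [5,6]
  2-simplices (6): [1,2,4], [1,3,6], [1,4,6], [2,3,6], [2,4,5], [2,5,6]

giving chain groups C_0 ≅ Z^6, C_1 ≅ Z^12, C_2 ≅ Z^6.

Boundary ∂_1: C_1 → C_0 is given by ∂[p,q] = [q] − [p].
This gives a 6×12 integer matrix of rank 5; reducing to Smith normal form yields diagonal entries (1,1,1,1,1).

The boundary map ∂_2: C_2 → C_1 maps a triangle to the signed sum of its edges. For instance
  ∂[1,3,6] = [3,6] − [1,6] + [1,3],
  ∂[2,4,5] = [4,5] − [2,5] + [2,4].
As a 12×6 matrix over Z this has rank 6, with invariant factors (1,1,1,1,1,1).

Now H_k = ker ∂_k / im ∂_{k+1}, so:

  H_1: rank ker ∂_1 − rank ∂_2 = (12 − 5) − 6 = 1, and the invariant factors of ∂_2 are all 1, so H_1 = Z.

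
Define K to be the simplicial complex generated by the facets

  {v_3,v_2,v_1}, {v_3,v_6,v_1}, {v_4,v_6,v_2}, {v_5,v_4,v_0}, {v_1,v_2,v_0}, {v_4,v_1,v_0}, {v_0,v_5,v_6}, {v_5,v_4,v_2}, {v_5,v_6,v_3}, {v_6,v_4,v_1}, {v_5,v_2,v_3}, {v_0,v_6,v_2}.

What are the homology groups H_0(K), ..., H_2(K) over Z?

Take the total order v_0 < v_1 < v_2 < v_3 < v_4 < v_5 < v_6 on the vertex set. Then K (dimension 2) consists of the simplices:

  0-simplices (7): [v_0], [v_1], [v_2], [v_3], [v_4], [v_5], [v_6]
  1-simplices (18): (18 of them)
  2-simplices (12): (12 of them)

giving chain groups C_0 ≅ Z^7, C_1 ≅ Z^18, C_2 ≅ Z^12.

∂_1: C_1 → C_0 sends each edge [p,q] (with p < q) to q − p. For instance
  ∂[v_3,v_6] = [v_6] − [v_3].
The 7×18 boundary matrix has rank 6 and Smith normal form diag(1,1,1,1,1,1).

The boundary map ∂_2: C_2 → C_1 acts by ∂[p,q,r] = [q,r] − [p,r] + [p,q]. For instance
  ∂[v_2,v_4,v_5] = [v_4,v_5] − [v_2,v_5] + [v_2,v_4],
  ∂[v_1,v_2,v_3] = [v_2,v_3] − [v_1,v_3] + [v_1,v_2].
This gives a 18×12 integer matrix of rank 12; reducing to Smith normal form yields diagonal entries (1,1,1,1,1,1,1,1,1,1,1,2).

From H_k ≅ ker(∂_k) / im(∂_{k+1}) we obtain:

  H_0: rank C_0 − rank ∂_1 = 7 − 6 = 1, and the invariant factors of ∂_1 are all 1, so H_0 ≅ Z.
  H_1: rank ker ∂_1 − rank ∂_2 = (18 − 6) − 12 = 0, and ∂_2 has invariant factor 2 > 1, so H_1 ≅ Z_2.
  H_2: rank ker ∂_2 − rank ∂_3 = (12 − 12) − 0 = 0, and there is no ∂_3, so H_2 ≅ 0.

H_0 = Z,  H_1 = Z_2,  H_2 = 0.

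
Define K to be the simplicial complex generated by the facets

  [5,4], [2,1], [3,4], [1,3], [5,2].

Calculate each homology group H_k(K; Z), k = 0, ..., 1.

K has 5 vertices, 5 edges.
rank ∂_0 = 0, rank ∂_1 = 4 ⇒ b_0 = 5 − 0 − 4 = 1; all invariant factors of ∂_1 are 1 so no torsion. So H_0 = Z.
rank ∂_1 = 4, rank ∂_2 = 0 ⇒ b_1 = 5 − 4 − 0 = 1. So H_1 = Z.

H_0 = Z,  H_1 = Z.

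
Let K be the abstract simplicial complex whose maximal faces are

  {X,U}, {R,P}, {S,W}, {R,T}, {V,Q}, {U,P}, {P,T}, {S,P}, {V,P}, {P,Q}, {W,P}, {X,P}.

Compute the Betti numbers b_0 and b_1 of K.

b_0 = 1, b_1 = 4.

Take the total order P < Q < R < S < T < U < V < W < X on the vertex set. Then K (dimension 1) consists of the simplices:

  0-simplices (9): P, Q, R, S, T, U, V, W, X
  1-simplices (12): PQ, PR, PS, PT, PU, PV, PW, PX, QV, RT, SW, UX

giving chain groups C_0 ≅ Z^9, C_1 ≅ Z^12.

Boundary ∂_1: C_1 → C_0 is given by ∂[p,q] = [q] − [p].
The resulting 9×12 matrix has rank 8, and its Smith normal form has invariant factors (1,1,1,1,1,1,1,1).

Reading off H_k = ker ∂_k / im ∂_{k+1}:

  H_0: rank C_0 − rank ∂_1 = 9 − 8 = 1, and the invariant factors of ∂_1 are all 1, so H_0 = Z.
  H_1: rank ker ∂_1 − rank ∂_2 = (12 − 8) − 0 = 4, and there is no ∂_2, so H_1 = Z^4.

(K is a triangulation of a wedge of 4 circles.)

Hence the Betti numbers are b_0 = 1, b_1 = 4.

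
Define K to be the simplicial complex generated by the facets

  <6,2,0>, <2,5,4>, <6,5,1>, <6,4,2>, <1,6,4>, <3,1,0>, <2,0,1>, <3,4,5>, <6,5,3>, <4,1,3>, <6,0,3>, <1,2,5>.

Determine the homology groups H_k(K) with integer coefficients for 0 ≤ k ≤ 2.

Fix the vertex order 0 < 1 < 2 < 3 < 4 < 5 < 6 and write every simplex with vertices in increasing order. Then dim K = 2 and the simplices of K are:

  0-simplices (7): [0], [1], [2], [3], [4], [5], [6]
  1-simplices (18): [0,1], [0,2], [0,3], [0,6], [1,2], [1,3], [1,4], [1,5], [1,6], [2,4], [2,5], [2,6], [3,4], [3,5], [3,6], [4,5], [4,6], [5,6]
  2-simplices (12): [0,1,2], [0,1,3], [0,2,6], [0,3,6], [1,2,5], [1,3,4], [1,4,6], [1,5,6], [2,4,5], [2,4,6], [3,4,5], [3,5,6]

Hence C_0 ≅ Z^7, C_1 ≅ Z^18, C_2 ≅ Z^12.

Boundary ∂_1: C_1 → C_0 sends each edge [p,q] (with p < q) to q − p. For instance
  ∂[0,1] = [1] − [0].
The 7×18 boundary matrix has rank 6 and Smith normal form diag(1,1,1,1,1,1).

∂_2: C_2 → C_1 sends each 2-simplex [p,q,r] to [q,r] − [p,r] + [p,q]. For instance
  ∂[0,1,3] = [1,3] − [0,3] + [0,1],
  ∂[2,4,5] = [4,5] − [2,5] + [2,4].
The resulting 18×12 matrix has rank 12, and its Smith normal form has invariant factors (1,1,1,1,1,1,1,1,1,1,1,2).

Reading off H_k = ker ∂_k / im ∂_{k+1}:

  H_0: rank C_0 − rank ∂_1 = 7 − 6 = 1, and the invariant factors of ∂_1 are all 1, so H_0 = Z.
  H_1: rank ker ∂_1 − rank ∂_2 = (18 − 6) − 12 = 0, and ∂_2 has invariant factor 2 > 1, so H_1 = Z/2Z.
  H_2: rank ker ∂_2 − rank ∂_3 = (12 − 12) − 0 = 0, and there is no ∂_3, so H_2 = 0.

As a check, the Euler characteristic is 7 − 18 + 12 = 1, which agrees with 1 − 0 + 0 = 1.
(K is a triangulation of the real projective plane RP^2.)

H_0 ≅ Z,  H_1 ≅ Z/2Z,  H_2 = 0.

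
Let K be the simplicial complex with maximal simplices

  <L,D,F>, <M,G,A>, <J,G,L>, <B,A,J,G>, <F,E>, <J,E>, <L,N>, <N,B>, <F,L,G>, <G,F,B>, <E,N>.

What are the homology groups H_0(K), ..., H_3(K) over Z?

H_0 = Z,  H_1 = Z^3,  H_2 = 0,  H_3 = 0.

Order the vertices as A < B < D < E < F < G < J < L < M < N. Listing each simplex with vertices in this order, K has dimension 3 with simplices:

  0-simplices (10): A, B, D, E, F, G, J, L, M, N
  1-simplices (20): AB, AG, AJ, AM, BF, BG, BJ, BN, DF, DL, EF, EJ, EN, FG, FL, GJ, GL, GM, JL, LN
  2-simplices (9): ABG, ABJ, AGJ, AGM, BFG, BGJ, DFL, FGL, GJL
  3-simplices (1): ABGJ

Hence C_0 ≅ Z^10, C_1 ≅ Z^20, C_2 ≅ Z^9, C_3 ≅ Z^1.

The boundary map ∂_1: C_1 → C_0 maps an edge to its endpoints' difference, ∂[p,q] = q − p.
This gives a 10×20 integer matrix of rank 9; reducing to Smith normal form yields diagonal entries (1,1,1,1,1,1,1,1,1).

∂_2: C_2 → C_1 sends each 2-simplex [p,q,r] to [q,r] − [p,r] + [p,q]. For instance
  ∂FGL = GL − FL + FG,
  ∂AGM = GM − AM + AG.
The 20×9 boundary matrix has rank 8 and Smith normal form diag(1,1,1,1,1,1,1,1).

∂_3: C_3 → C_2 sends each 3-simplex σ to the alternating sum Σ_i (−1)^i (σ with its i-th vertex removed). For instance
  ∂ABGJ = BGJ − AGJ + ABJ − ABG.
As a 9×1 matrix over Z this has rank 1, with invariant factors (1).

Reading off H_k = ker ∂_k / im ∂_{k+1}:

  H_0: rank C_0 − rank ∂_1 = 10 − 9 = 1, and the invariant factors of ∂_1 are all 1, so H_0 ≅ Z.
  H_1: rank ker ∂_1 − rank ∂_2 = (20 − 9) − 8 = 3, and the invariant factors of ∂_2 are all 1, so H_1 ≅ Z^3.
  H_2: rank ker ∂_2 − rank ∂_3 = (9 − 8) − 1 = 0, and the invariant factors of ∂_3 are all 1, so H_2 ≅ 0.
  H_3: rank ker ∂_3 − rank ∂_4 = (1 − 1) − 0 = 0, and there is no ∂_4, so H_3 ≅ 0.

As a check, the Euler characteristic is 10 − 20 + 9 − 1 = -2, which agrees with 1 − 3 + 0 − 0 = -2.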